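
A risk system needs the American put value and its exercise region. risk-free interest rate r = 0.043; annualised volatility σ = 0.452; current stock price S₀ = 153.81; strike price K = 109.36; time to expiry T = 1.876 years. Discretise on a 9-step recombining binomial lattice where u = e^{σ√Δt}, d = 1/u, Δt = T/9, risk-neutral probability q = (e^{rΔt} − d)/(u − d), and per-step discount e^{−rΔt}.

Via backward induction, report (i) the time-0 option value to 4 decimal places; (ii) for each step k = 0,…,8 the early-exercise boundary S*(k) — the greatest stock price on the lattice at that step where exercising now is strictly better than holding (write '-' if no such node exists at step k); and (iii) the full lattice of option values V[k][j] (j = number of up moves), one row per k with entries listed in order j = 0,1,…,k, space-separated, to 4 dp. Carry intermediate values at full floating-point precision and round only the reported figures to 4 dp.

Δt=0.20844, u=1.22920, d=0.81354, q=0.47025, disc=e^(-rΔt)=0.99108
k=9 terminal: V=max(K-S,0) → 85.3506 73.0835 54.5486 26.5436 0.0000 0.0000 0.0000 0.0000 0.0000 0.0000
k=8: j=0 S=29.5123 intr=79.8477 cont=78.8719 V=79.8477[EX]; j=1 S=44.5911 intr=64.7689 cont=63.7930 V=64.7689[EX]; j=2 S=67.3742 intr=41.9858 cont=41.0099 V=41.9858[EX]; j=3 S=101.7980 intr=7.5620 cont=13.9359 V=13.9359[hold]; j=4 S=153.8100 intr=0.0000 cont=0.0000 V=0.0000[hold]; j=5 S=232.3967 intr=0.0000 cont=0.0000 V=0.0000[hold]; j=6 S=351.1359 intr=0.0000 cont=0.0000 V=0.0000[hold]; j=7 S=530.5430 intr=0.0000 cont=0.0000 V=0.0000[hold]; j=8 S=801.6153 intr=0.0000 cont=0.0000 V=0.0000[hold]  S*(8)=67.3742
k=7: j=0 S=36.2765 intr=73.0835 cont=72.1076 V=73.0835[EX]; j=1 S=54.8114 intr=54.5486 cont=53.5727 V=54.5486[EX]; j=2 S=82.8164 intr=26.5436 cont=28.5383 V=28.5383[hold]; j=3 S=125.1301 intr=0.0000 cont=7.3167 V=7.3167[hold]; j=4 S=189.0633 intr=0.0000 cont=0.0000 V=0.0000[hold]; j=5 S=285.6621 intr=0.0000 cont=0.0000 V=0.0000[hold]; j=6 S=431.6164 intr=0.0000 cont=0.0000 V=0.0000[hold]; j=7 S=652.1437 intr=0.0000 cont=0.0000 V=0.0000[hold]  S*(7)=54.8114
k=6: j=0 S=44.5911 intr=64.7689 cont=63.7930 V=64.7689[EX]; j=1 S=67.3742 intr=41.9858 cont=41.9396 V=41.9858[EX]; j=2 S=101.7980 intr=7.5620 cont=18.3932 V=18.3932[hold]; j=3 S=153.8100 intr=0.0000 cont=3.8414 V=3.8414[hold]; j=4 S=232.3967 intr=0.0000 cont=0.0000 V=0.0000[hold]; j=5 S=351.1359 intr=0.0000 cont=0.0000 V=0.0000[hold]; j=6 S=530.5430 intr=0.0000 cont=0.0000 V=0.0000[hold]  S*(6)=67.3742
k=5: j=0 S=54.8114 intr=54.5486 cont=53.5727 V=54.5486[EX]; j=1 S=82.8164 intr=26.5436 cont=30.6157 V=30.6157[hold]; j=2 S=125.1301 intr=0.0000 cont=11.4471 V=11.4471[hold]; j=3 S=189.0633 intr=0.0000 cont=2.0168 V=2.0168[hold]; j=4 S=285.6621 intr=0.0000 cont=0.0000 V=0.0000[hold]; j=5 S=431.6164 intr=0.0000 cont=0.0000 V=0.0000[hold]  S*(5)=54.8114
k=4: j=0 S=67.3742 intr=41.9858 cont=42.9078 V=42.9078[hold]; j=1 S=101.7980 intr=7.5620 cont=21.4089 V=21.4089[hold]; j=2 S=153.8100 intr=0.0000 cont=6.9499 V=6.9499[hold]; j=3 S=232.3967 intr=0.0000 cont=1.0589 V=1.0589[hold]; j=4 S=351.1359 intr=0.0000 cont=0.0000 V=0.0000[hold]  S*(4)=-
k=3: j=0 S=82.8164 intr=26.5436 cont=32.5052 V=32.5052[hold]; j=1 S=125.1301 intr=0.0000 cont=14.4792 V=14.4792[hold]; j=2 S=189.0633 intr=0.0000 cont=4.1424 V=4.1424[hold]; j=3 S=285.6621 intr=0.0000 cont=0.5559 V=0.5559[hold]  S*(3)=-
k=2: j=0 S=101.7980 intr=7.5620 cont=23.8140 V=23.8140[hold]; j=1 S=153.8100 intr=0.0000 cont=9.5325 V=9.5325[hold]; j=2 S=232.3967 intr=0.0000 cont=2.4339 V=2.4339[hold]  S*(2)=-
k=1: j=0 S=125.1301 intr=0.0000 cont=16.9455 V=16.9455[hold]; j=1 S=189.0633 intr=0.0000 cont=6.1391 V=6.1391[hold]  S*(1)=-
k=0: j=0 S=153.8100 intr=0.0000 cont=11.7579 V=11.7579[hold]  S*(0)=-

price = 11.7579
boundary = - - - - - 54.8114 67.3742 54.8114 67.3742
tree:
11.7579
16.9455 6.1391
23.8140 9.5325 2.4339
32.5052 14.4792 4.1424 0.5559
42.9078 21.4089 6.9499 1.0589 0.0000
54.5486 30.6157 11.4471 2.0168 0.0000 0.0000
64.7689 41.9858 18.3932 3.8414 0.0000 0.0000 0.0000
73.0835 54.5486 28.5383 7.3167 0.0000 0.0000 0.0000 0.0000
79.8477 64.7689 41.9858 13.9359 0.0000 0.0000 0.0000 0.0000 0.0000
85.3506 73.0835 54.5486 26.5436 0.0000 0.0000 0.0000 0.0000 0.0000 0.0000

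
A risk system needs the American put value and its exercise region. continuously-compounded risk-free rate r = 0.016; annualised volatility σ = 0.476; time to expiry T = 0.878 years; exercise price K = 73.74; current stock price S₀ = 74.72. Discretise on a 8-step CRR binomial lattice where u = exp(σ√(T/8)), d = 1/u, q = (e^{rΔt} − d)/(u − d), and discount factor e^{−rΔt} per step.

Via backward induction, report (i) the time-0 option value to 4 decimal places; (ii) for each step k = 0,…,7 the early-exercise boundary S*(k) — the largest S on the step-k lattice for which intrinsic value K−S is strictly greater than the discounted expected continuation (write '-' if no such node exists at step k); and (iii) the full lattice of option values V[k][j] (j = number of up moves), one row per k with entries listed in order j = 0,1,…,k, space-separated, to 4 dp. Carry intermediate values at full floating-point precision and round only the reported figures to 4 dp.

Δt=0.10975  u=1.17081  d=0.85411  q=0.46621  discount=0.99825
step 8 (expiry): payoffs max(K−S,0) = 52.5779 44.7313 33.9753 19.2311 0.0000 0.0000 0.0000 0.0000 0.0000
step 7: (k=7,j=0): S=24.7767, (K−S)⁺=48.9633, hold=48.8339 ⇒ V=48.9633 exercise | (k=7,j=1): S=33.9636, (K−S)⁺=39.7764, hold=39.6471 ⇒ V=39.7764 exercise | (k=7,j=2): S=46.5568, (K−S)⁺=27.1832, hold=27.0539 ⇒ V=27.1832 exercise | (k=7,j=3): S=63.8193, (K−S)⁺=9.9207, hold=10.2474 ⇒ V=10.2474 continue | (k=7,j=4): S=87.4826, (K−S)⁺=0.0000, hold=0.0000 ⇒ V=0.0000 continue | (k=7,j=5): S=119.9198, (K−S)⁺=0.0000, hold=0.0000 ⇒ V=0.0000 continue | (k=7,j=6): S=164.3843, (K−S)⁺=0.0000, hold=0.0000 ⇒ V=0.0000 continue | (k=7,j=7): S=225.3356, (K−S)⁺=0.0000, hold=0.0000 ⇒ V=0.0000 continue  boundary S*=46.5568
step 6: (k=6,j=0): S=29.0087, (K−S)⁺=44.7313, hold=44.6019 ⇒ V=44.7313 exercise | (k=6,j=1): S=39.7647, (K−S)⁺=33.9753, hold=33.8459 ⇒ V=33.9753 exercise | (k=6,j=2): S=54.5089, (K−S)⁺=19.2311, hold=19.2538 ⇒ V=19.2538 continue | (k=6,j=3): S=74.7200, (K−S)⁺=0.0000, hold=5.4604 ⇒ V=5.4604 continue | (k=6,j=4): S=102.4251, (K−S)⁺=0.0000, hold=0.0000 ⇒ V=0.0000 continue | (k=6,j=5): S=140.4028, (K−S)⁺=0.0000, hold=0.0000 ⇒ V=0.0000 continue | (k=6,j=6): S=192.4620, (K−S)⁺=0.0000, hold=0.0000 ⇒ V=0.0000 continue  boundary S*=39.7647
step 5: (k=5,j=0): S=33.9636, (K−S)⁺=39.7764, hold=39.6471 ⇒ V=39.7764 exercise | (k=5,j=1): S=46.5568, (K−S)⁺=27.1832, hold=27.0644 ⇒ V=27.1832 exercise | (k=5,j=2): S=63.8193, (K−S)⁺=9.9207, hold=12.8007 ⇒ V=12.8007 continue | (k=5,j=3): S=87.4826, (K−S)⁺=0.0000, hold=2.9096 ⇒ V=2.9096 continue | (k=5,j=4): S=119.9198, (K−S)⁺=0.0000, hold=0.0000 ⇒ V=0.0000 continue | (k=5,j=5): S=164.3843, (K−S)⁺=0.0000, hold=0.0000 ⇒ V=0.0000 continue  boundary S*=46.5568
step 4: (k=4,j=0): S=39.7647, (K−S)⁺=33.9753, hold=33.8459 ⇒ V=33.9753 exercise | (k=4,j=1): S=54.5089, (K−S)⁺=19.2311, hold=20.4420 ⇒ V=20.4420 continue | (k=4,j=2): S=74.7200, (K−S)⁺=0.0000, hold=8.1750 ⇒ V=8.1750 continue | (k=4,j=3): S=102.4251, (K−S)⁺=0.0000, hold=1.5504 ⇒ V=1.5504 continue | (k=4,j=4): S=140.4028, (K−S)⁺=0.0000, hold=0.0000 ⇒ V=0.0000 continue  boundary S*=39.7647
step 3: (k=3,j=0): S=46.5568, (K−S)⁺=27.1832, hold=27.6174 ⇒ V=27.6174 continue | (k=3,j=1): S=63.8193, (K−S)⁺=9.9207, hold=14.6972 ⇒ V=14.6972 continue | (k=3,j=2): S=87.4826, (K−S)⁺=0.0000, hold=5.0776 ⇒ V=5.0776 continue | (k=3,j=3): S=119.9198, (K−S)⁺=0.0000, hold=0.8261 ⇒ V=0.8261 continue  boundary S*=-
step 2: (k=2,j=0): S=54.5089, (K−S)⁺=19.2311, hold=21.5560 ⇒ V=21.5560 continue | (k=2,j=1): S=74.7200, (K−S)⁺=0.0000, hold=10.1946 ⇒ V=10.1946 continue | (k=2,j=2): S=102.4251, (K−S)⁺=0.0000, hold=3.0901 ⇒ V=3.0901 continue  boundary S*=-
step 1: (k=1,j=0): S=63.8193, (K−S)⁺=9.9207, hold=16.2307 ⇒ V=16.2307 continue | (k=1,j=1): S=87.4826, (K−S)⁺=0.0000, hold=6.8703 ⇒ V=6.8703 continue  boundary S*=-
step 0: (k=0,j=0): S=74.7200, (K−S)⁺=0.0000, hold=11.8460 ⇒ V=11.8460 continue  boundary S*=-

price = 11.8460
boundary = - - - - 39.7647 46.5568 39.7647 46.5568
tree:
11.8460
16.2307 6.8703
21.5560 10.1946 3.0901
27.6174 14.6972 5.0776 0.8261
33.9753 20.4420 8.1750 1.5504 0.0000
39.7764 27.1832 12.8007 2.9096 0.0000 0.0000
44.7313 33.9753 19.2538 5.4604 0.0000 0.0000 0.0000
48.9633 39.7764 27.1832 10.2474 0.0000 0.0000 0.0000 0.0000
52.5779 44.7313 33.9753 19.2311 0.0000 0.0000 0.0000 0.0000 0.0000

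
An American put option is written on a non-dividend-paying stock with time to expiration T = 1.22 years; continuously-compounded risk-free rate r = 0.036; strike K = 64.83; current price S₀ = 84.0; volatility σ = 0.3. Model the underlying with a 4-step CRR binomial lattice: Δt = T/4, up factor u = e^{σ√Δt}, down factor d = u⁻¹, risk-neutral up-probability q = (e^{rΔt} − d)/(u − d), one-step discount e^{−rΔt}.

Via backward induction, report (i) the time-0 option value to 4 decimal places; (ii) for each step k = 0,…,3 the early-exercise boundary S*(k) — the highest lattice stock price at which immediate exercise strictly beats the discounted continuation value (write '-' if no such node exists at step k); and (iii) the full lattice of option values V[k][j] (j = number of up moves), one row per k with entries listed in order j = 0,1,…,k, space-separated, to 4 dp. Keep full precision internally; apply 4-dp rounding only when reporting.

price = 2.5813
boundary = - - - 51.0995
tree:
2.5813
4.5801 0.5742
8.0068 1.1425 0.0000
13.7305 2.2731 0.0000 0.0000
21.5325 4.5225 0.0000 0.0000 0.0000

Δt=0.30500  u=1.18020  d=0.84732  q=0.49184  discount=0.98908
step 4 (expiry): payoffs max(K−S,0) = 21.5325 4.5225 0.0000 0.0000 0.0000
step 3: (k=3,j=0): S=51.0995, (K−S)⁺=13.7305, hold=13.0225 ⇒ V=13.7305 exercise | (k=3,j=1): S=71.1746, (K−S)⁺=0.0000, hold=2.2731 ⇒ V=2.2731 continue | (k=3,j=2): S=99.1365, (K−S)⁺=0.0000, hold=0.0000 ⇒ V=0.0000 continue | (k=3,j=3): S=138.0834, (K−S)⁺=0.0000, hold=0.0000 ⇒ V=0.0000 continue  boundary S*=51.0995
step 2: (k=2,j=0): S=60.3075, (K−S)⁺=4.5225, hold=8.0068 ⇒ V=8.0068 continue | (k=2,j=1): S=84.0000, (K−S)⁺=0.0000, hold=1.1425 ⇒ V=1.1425 continue | (k=2,j=2): S=117.0004, (K−S)⁺=0.0000, hold=0.0000 ⇒ V=0.0000 continue  boundary S*=-
step 1: (k=1,j=0): S=71.1746, (K−S)⁺=0.0000, hold=4.5801 ⇒ V=4.5801 continue | (k=1,j=1): S=99.1365, (K−S)⁺=0.0000, hold=0.5742 ⇒ V=0.5742 continue  boundary S*=-
step 0: (k=0,j=0): S=84.0000, (K−S)⁺=0.0000, hold=2.5813 ⇒ V=2.5813 continue  boundary S*=-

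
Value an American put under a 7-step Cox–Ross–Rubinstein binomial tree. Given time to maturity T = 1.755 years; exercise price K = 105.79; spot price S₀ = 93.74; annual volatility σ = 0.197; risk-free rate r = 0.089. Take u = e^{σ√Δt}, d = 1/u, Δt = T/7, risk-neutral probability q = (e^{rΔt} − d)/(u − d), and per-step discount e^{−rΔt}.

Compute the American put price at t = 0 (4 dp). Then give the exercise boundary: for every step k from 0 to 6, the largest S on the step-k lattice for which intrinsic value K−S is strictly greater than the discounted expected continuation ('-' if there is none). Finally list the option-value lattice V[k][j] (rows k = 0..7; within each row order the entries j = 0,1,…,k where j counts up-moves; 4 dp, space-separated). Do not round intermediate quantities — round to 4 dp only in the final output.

Δt=0.25071, u=1.10367, d=0.90607, q=0.58955, disc=e^(-rΔt)=0.97793
k=7 terminal: V=max(K-S,0) → 58.7950 48.5461 36.0619 20.8552 2.3320 0.0000 0.0000 0.0000
k=6: j=0 S=51.8669 intr=53.9231 cont=51.5887 V=53.9231[EX]; j=1 S=63.1784 intr=42.6116 cont=40.2772 V=42.6116[EX]; j=2 S=76.9568 intr=28.8332 cont=26.4988 V=28.8332[EX]; j=3 S=93.7400 intr=12.0500 cont=9.7156 V=12.0500[EX]; j=4 S=114.1834 intr=0.0000 cont=0.9361 V=0.9361[hold]; j=5 S=139.0853 intr=0.0000 cont=0.0000 V=0.0000[hold]; j=6 S=169.4179 intr=0.0000 cont=0.0000 V=0.0000[hold]  S*(6)=93.7400
k=5: j=0 S=57.2439 intr=48.5461 cont=46.2116 V=48.5461[EX]; j=1 S=69.7281 intr=36.0619 cont=33.7275 V=36.0619[EX]; j=2 S=84.9348 intr=20.8552 cont=18.5207 V=20.8552[EX]; j=3 S=103.4580 intr=2.3320 cont=5.3764 V=5.3764[hold]; j=4 S=126.0208 intr=0.0000 cont=0.3757 V=0.3757[hold]; j=5 S=153.5042 intr=0.0000 cont=0.0000 V=0.0000[hold]  S*(5)=84.9348
k=4: j=0 S=63.1784 intr=42.6116 cont=40.2772 V=42.6116[EX]; j=1 S=76.9568 intr=28.8332 cont=26.4988 V=28.8332[EX]; j=2 S=93.7400 intr=12.0500 cont=11.4708 V=12.0500[EX]; j=3 S=114.1834 intr=0.0000 cont=2.3747 V=2.3747[hold]; j=4 S=139.0853 intr=0.0000 cont=0.1508 V=0.1508[hold]  S*(4)=93.7400
k=3: j=0 S=69.7281 intr=36.0619 cont=33.7275 V=36.0619[EX]; j=1 S=84.9348 intr=20.8552 cont=18.5207 V=20.8552[EX]; j=2 S=103.4580 intr=2.3320 cont=6.2059 V=6.2059[hold]; j=3 S=126.0208 intr=0.0000 cont=1.0401 V=1.0401[hold]  S*(3)=84.9348
k=2: j=0 S=76.9568 intr=28.8332 cont=26.4988 V=28.8332[EX]; j=1 S=93.7400 intr=12.0500 cont=11.9490 V=12.0500[EX]; j=2 S=114.1834 intr=0.0000 cont=3.0907 V=3.0907[hold]  S*(2)=93.7400
k=1: j=0 S=84.9348 intr=20.8552 cont=18.5207 V=20.8552[EX]; j=1 S=103.4580 intr=2.3320 cont=6.6187 V=6.6187[hold]  S*(1)=84.9348
k=0: j=0 S=93.7400 intr=12.0500 cont=12.1870 V=12.1870[hold]  S*(0)=-

price = 12.1870
boundary = - 84.9348 93.7400 84.9348 93.7400 84.9348 93.7400
tree:
12.1870
20.8552 6.6187
28.8332 12.0500 3.0907
36.0619 20.8552 6.2059 1.0401
42.6116 28.8332 12.0500 2.3747 0.1508
48.5461 36.0619 20.8552 5.3764 0.3757 0.0000
53.9231 42.6116 28.8332 12.0500 0.9361 0.0000 0.0000
58.7950 48.5461 36.0619 20.8552 2.3320 0.0000 0.0000 0.0000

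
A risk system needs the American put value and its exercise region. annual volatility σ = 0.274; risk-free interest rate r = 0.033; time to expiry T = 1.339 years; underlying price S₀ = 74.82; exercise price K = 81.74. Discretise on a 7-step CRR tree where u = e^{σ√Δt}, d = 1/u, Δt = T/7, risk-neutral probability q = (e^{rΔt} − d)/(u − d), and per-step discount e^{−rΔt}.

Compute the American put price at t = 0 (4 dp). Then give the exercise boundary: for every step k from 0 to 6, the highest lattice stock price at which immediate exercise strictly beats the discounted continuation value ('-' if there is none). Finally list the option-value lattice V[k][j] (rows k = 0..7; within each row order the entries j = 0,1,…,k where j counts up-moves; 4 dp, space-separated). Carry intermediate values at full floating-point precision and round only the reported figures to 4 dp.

Δt=0.19129  u=1.12731  d=0.88706  q=0.49643  discount=0.99371
step 7 (expiry): payoffs max(K−S,0) = 49.4026 40.6445 29.5144 15.3698 0.0000 0.0000 0.0000 0.0000
step 6: (k=6,j=0): S=36.4544, (K−S)⁺=45.2856, hold=44.7713 ⇒ V=45.2856 exercise | (k=6,j=1): S=46.3275, (K−S)⁺=35.4125, hold=34.8981 ⇒ V=35.4125 exercise | (k=6,j=2): S=58.8747, (K−S)⁺=22.8653, hold=22.3510 ⇒ V=22.8653 exercise | (k=6,j=3): S=74.8200, (K−S)⁺=6.9200, hold=7.6910 ⇒ V=7.6910 continue | (k=6,j=4): S=95.0839, (K−S)⁺=0.0000, hold=0.0000 ⇒ V=0.0000 continue | (k=6,j=5): S=120.8360, (K−S)⁺=0.0000, hold=0.0000 ⇒ V=0.0000 continue | (k=6,j=6): S=153.5627, (K−S)⁺=0.0000, hold=0.0000 ⇒ V=0.0000 continue  boundary S*=58.8747
step 5: (k=5,j=0): S=41.0955, (K−S)⁺=40.6445, hold=40.1301 ⇒ V=40.6445 exercise | (k=5,j=1): S=52.2256, (K−S)⁺=29.5144, hold=29.0000 ⇒ V=29.5144 exercise | (k=5,j=2): S=66.3702, (K−S)⁺=15.3698, hold=15.2358 ⇒ V=15.3698 exercise | (k=5,j=3): S=84.3456, (K−S)⁺=0.0000, hold=3.8486 ⇒ V=3.8486 continue | (k=5,j=4): S=107.1894, (K−S)⁺=0.0000, hold=0.0000 ⇒ V=0.0000 continue | (k=5,j=5): S=136.2200, (K−S)⁺=0.0000, hold=0.0000 ⇒ V=0.0000 continue  boundary S*=66.3702
step 4: (k=4,j=0): S=46.3275, (K−S)⁺=35.4125, hold=34.8981 ⇒ V=35.4125 exercise | (k=4,j=1): S=58.8747, (K−S)⁺=22.8653, hold=22.3510 ⇒ V=22.8653 exercise | (k=4,j=2): S=74.8200, (K−S)⁺=6.9200, hold=9.5895 ⇒ V=9.5895 continue | (k=4,j=3): S=95.0839, (K−S)⁺=0.0000, hold=1.9258 ⇒ V=1.9258 continue | (k=4,j=4): S=120.8360, (K−S)⁺=0.0000, hold=0.0000 ⇒ V=0.0000 continue  boundary S*=58.8747
step 3: (k=3,j=0): S=52.2256, (K−S)⁺=29.5144, hold=29.0000 ⇒ V=29.5144 exercise | (k=3,j=1): S=66.3702, (K−S)⁺=15.3698, hold=16.1724 ⇒ V=16.1724 continue | (k=3,j=2): S=84.3456, (K−S)⁺=0.0000, hold=5.7486 ⇒ V=5.7486 continue | (k=3,j=3): S=107.1894, (K−S)⁺=0.0000, hold=0.9637 ⇒ V=0.9637 continue  boundary S*=52.2256
step 2: (k=2,j=0): S=58.8747, (K−S)⁺=22.8653, hold=22.7469 ⇒ V=22.8653 exercise | (k=2,j=1): S=74.8200, (K−S)⁺=6.9200, hold=10.9285 ⇒ V=10.9285 continue | (k=2,j=2): S=95.0839, (K−S)⁺=0.0000, hold=3.3520 ⇒ V=3.3520 continue  boundary S*=58.8747
step 1: (k=1,j=0): S=66.3702, (K−S)⁺=15.3698, hold=16.8329 ⇒ V=16.8329 continue | (k=1,j=1): S=84.3456, (K−S)⁺=0.0000, hold=7.1221 ⇒ V=7.1221 continue  boundary S*=-
step 0: (k=0,j=0): S=74.8200, (K−S)⁺=6.9200, hold=11.9365 ⇒ V=11.9365 continue  boundary S*=-

price = 11.9365
boundary = - - 58.8747 52.2256 58.8747 66.3702 58.8747
tree:
11.9365
16.8329 7.1221
22.8653 10.9285 3.3520
29.5144 16.1724 5.7486 0.9637
35.4125 22.8653 9.5895 1.9258 0.0000
40.6445 29.5144 15.3698 3.8486 0.0000 0.0000
45.2856 35.4125 22.8653 7.6910 0.0000 0.0000 0.0000
49.4026 40.6445 29.5144 15.3698 0.0000 0.0000 0.0000 0.0000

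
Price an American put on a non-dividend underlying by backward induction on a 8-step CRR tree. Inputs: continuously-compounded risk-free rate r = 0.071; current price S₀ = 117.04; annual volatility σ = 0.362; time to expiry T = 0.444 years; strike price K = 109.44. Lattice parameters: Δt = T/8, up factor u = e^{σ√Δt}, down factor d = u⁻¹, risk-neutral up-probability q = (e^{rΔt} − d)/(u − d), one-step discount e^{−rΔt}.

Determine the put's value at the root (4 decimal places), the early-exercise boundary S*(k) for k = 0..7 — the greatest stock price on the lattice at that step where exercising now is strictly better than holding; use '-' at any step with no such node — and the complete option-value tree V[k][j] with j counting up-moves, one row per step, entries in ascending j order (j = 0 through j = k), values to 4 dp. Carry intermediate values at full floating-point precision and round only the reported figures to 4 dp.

Δt=0.05550  u=1.08902  d=0.91825  q=0.50181  discount=0.99607
step 8 (expiry): payoffs max(K−S,0) = 50.2789 39.2766 26.2282 10.7531 0.0000 0.0000 0.0000 0.0000 0.0000
step 7: (k=7,j=0): S=64.4278, (K−S)⁺=45.0122, hold=44.5818 ⇒ V=45.0122 exercise | (k=7,j=1): S=76.4096, (K−S)⁺=33.0304, hold=32.6000 ⇒ V=33.0304 exercise | (k=7,j=2): S=90.6197, (K−S)⁺=18.8203, hold=18.3899 ⇒ V=18.8203 exercise | (k=7,j=3): S=107.4724, (K−S)⁺=1.9676, hold=5.3360 ⇒ V=5.3360 continue | (k=7,j=4): S=127.4593, (K−S)⁺=0.0000, hold=0.0000 ⇒ V=0.0000 continue | (k=7,j=5): S=151.1633, (K−S)⁺=0.0000, hold=0.0000 ⇒ V=0.0000 continue | (k=7,j=6): S=179.2755, (K−S)⁺=0.0000, hold=0.0000 ⇒ V=0.0000 continue | (k=7,j=7): S=212.6158, (K−S)⁺=0.0000, hold=0.0000 ⇒ V=0.0000 continue  boundary S*=90.6197
step 6: (k=6,j=0): S=70.1634, (K−S)⁺=39.2766, hold=38.8462 ⇒ V=39.2766 exercise | (k=6,j=1): S=83.2118, (K−S)⁺=26.2282, hold=25.7978 ⇒ V=26.2282 exercise | (k=6,j=2): S=98.6869, (K−S)⁺=10.7531, hold=12.0063 ⇒ V=12.0063 continue | (k=6,j=3): S=117.0400, (K−S)⁺=0.0000, hold=2.6479 ⇒ V=2.6479 continue | (k=6,j=4): S=138.8062, (K−S)⁺=0.0000, hold=0.0000 ⇒ V=0.0000 continue | (k=6,j=5): S=164.6204, (K−S)⁺=0.0000, hold=0.0000 ⇒ V=0.0000 continue | (k=6,j=6): S=195.2352, (K−S)⁺=0.0000, hold=0.0000 ⇒ V=0.0000 continue  boundary S*=83.2118
step 5: (k=5,j=0): S=76.4096, (K−S)⁺=33.0304, hold=32.6000 ⇒ V=33.0304 exercise | (k=5,j=1): S=90.6197, (K−S)⁺=18.8203, hold=19.0164 ⇒ V=19.0164 continue | (k=5,j=2): S=107.4724, (K−S)⁺=1.9676, hold=7.2814 ⇒ V=7.2814 continue | (k=5,j=3): S=127.4593, (K−S)⁺=0.0000, hold=1.3139 ⇒ V=1.3139 continue | (k=5,j=4): S=151.1633, (K−S)⁺=0.0000, hold=0.0000 ⇒ V=0.0000 continue | (k=5,j=5): S=179.2755, (K−S)⁺=0.0000, hold=0.0000 ⇒ V=0.0000 continue  boundary S*=76.4096
step 4: (k=4,j=0): S=83.2118, (K−S)⁺=26.2282, hold=25.8957 ⇒ V=26.2282 exercise | (k=4,j=1): S=98.6869, (K−S)⁺=10.7531, hold=13.0760 ⇒ V=13.0760 continue | (k=4,j=2): S=117.0400, (K−S)⁺=0.0000, hold=4.2700 ⇒ V=4.2700 continue | (k=4,j=3): S=138.8062, (K−S)⁺=0.0000, hold=0.6520 ⇒ V=0.6520 continue | (k=4,j=4): S=164.6204, (K−S)⁺=0.0000, hold=0.0000 ⇒ V=0.0000 continue  boundary S*=83.2118
step 3: (k=3,j=0): S=90.6197, (K−S)⁺=18.8203, hold=19.5510 ⇒ V=19.5510 continue | (k=3,j=1): S=107.4724, (K−S)⁺=1.9676, hold=8.6230 ⇒ V=8.6230 continue | (k=3,j=2): S=127.4593, (K−S)⁺=0.0000, hold=2.4448 ⇒ V=2.4448 continue | (k=3,j=3): S=151.1633, (K−S)⁺=0.0000, hold=0.3235 ⇒ V=0.3235 continue  boundary S*=-
step 2: (k=2,j=0): S=98.6869, (K−S)⁺=10.7531, hold=14.0119 ⇒ V=14.0119 continue | (k=2,j=1): S=117.0400, (K−S)⁺=0.0000, hold=5.5009 ⇒ V=5.5009 continue | (k=2,j=2): S=138.8062, (K−S)⁺=0.0000, hold=1.3749 ⇒ V=1.3749 continue  boundary S*=-
step 1: (k=1,j=0): S=107.4724, (K−S)⁺=1.9676, hold=9.7027 ⇒ V=9.7027 continue | (k=1,j=1): S=127.4593, (K−S)⁺=0.0000, hold=3.4169 ⇒ V=3.4169 continue  boundary S*=-
step 0: (k=0,j=0): S=117.0400, (K−S)⁺=0.0000, hold=6.5227 ⇒ V=6.5227 continue  boundary S*=-

price = 6.5227
boundary = - - - - 83.2118 76.4096 83.2118 90.6197
tree:
6.5227
9.7027 3.4169
14.0119 5.5009 1.3749
19.5510 8.6230 2.4448 0.3235
26.2282 13.0760 4.2700 0.6520 0.0000
33.0304 19.0164 7.2814 1.3139 0.0000 0.0000
39.2766 26.2282 12.0063 2.6479 0.0000 0.0000 0.0000
45.0122 33.0304 18.8203 5.3360 0.0000 0.0000 0.0000 0.0000
50.2789 39.2766 26.2282 10.7531 0.0000 0.0000 0.0000 0.0000 0.0000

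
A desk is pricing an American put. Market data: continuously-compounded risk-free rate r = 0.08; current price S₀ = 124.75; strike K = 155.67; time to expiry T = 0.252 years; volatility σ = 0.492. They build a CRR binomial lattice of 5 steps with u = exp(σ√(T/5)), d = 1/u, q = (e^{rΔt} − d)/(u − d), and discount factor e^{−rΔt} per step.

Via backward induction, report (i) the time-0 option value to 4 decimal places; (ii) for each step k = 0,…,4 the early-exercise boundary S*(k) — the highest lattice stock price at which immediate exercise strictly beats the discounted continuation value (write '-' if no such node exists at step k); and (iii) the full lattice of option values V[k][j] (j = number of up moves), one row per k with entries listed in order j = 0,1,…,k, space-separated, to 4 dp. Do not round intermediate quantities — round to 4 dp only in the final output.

params: Δt=0.05040 u=1.11678 d=0.89543 q=0.49067 e^(-rΔt)=0.99598
t_5 payoffs: 83.8586 66.1063 43.9654 16.3511 0.0000 0.0000
t_4: node(4,0) S=80.1979 payoff=75.4721 vs cont=74.8457 → 75.4721 [stop]  node(4,1) S=100.0234 payoff=55.6466 vs cont=55.0202 → 55.6466 [stop]  node(4,2) S=124.7500 payoff=30.9200 vs cont=30.2936 → 30.9200 [stop]  node(4,3) S=155.5892 payoff=0.0808 vs cont=8.2947 → 8.2947 [wait]  node(4,4) S=194.0521 payoff=0.0000 vs cont=0.0000 → 0.0000 [wait]  ⇒ S*(4)=124.7500
t_3: node(3,0) S=89.5637 payoff=66.1063 vs cont=65.4799 → 66.1063 [stop]  node(3,1) S=111.7046 payoff=43.9654 vs cont=43.3390 → 43.9654 [stop]  node(3,2) S=139.3189 payoff=16.3511 vs cont=19.7388 → 19.7388 [wait]  node(3,3) S=173.7596 payoff=0.0000 vs cont=4.2078 → 4.2078 [wait]  ⇒ S*(3)=111.7046
t_2: node(2,0) S=100.0234 payoff=55.6466 vs cont=55.0202 → 55.6466 [stop]  node(2,1) S=124.7500 payoff=30.9200 vs cont=31.9491 → 31.9491 [wait]  node(2,2) S=155.5892 payoff=0.0808 vs cont=12.0695 → 12.0695 [wait]  ⇒ S*(2)=100.0234
t_1: node(1,0) S=111.7046 payoff=43.9654 vs cont=43.8419 → 43.9654 [stop]  node(1,1) S=139.3189 payoff=16.3511 vs cont=22.1055 → 22.1055 [wait]  ⇒ S*(1)=111.7046
t_0: node(0,0) S=124.7500 payoff=30.9200 vs cont=33.1057 → 33.1057 [wait]  ⇒ S*(0)=-

price = 33.1057
boundary = - 111.7046 100.0234 111.7046 124.7500
tree:
33.1057
43.9654 22.1055
55.6466 31.9491 12.0695
66.1063 43.9654 19.7388 4.2078
75.4721 55.6466 30.9200 8.2947 0.0000
83.8586 66.1063 43.9654 16.3511 0.0000 0.0000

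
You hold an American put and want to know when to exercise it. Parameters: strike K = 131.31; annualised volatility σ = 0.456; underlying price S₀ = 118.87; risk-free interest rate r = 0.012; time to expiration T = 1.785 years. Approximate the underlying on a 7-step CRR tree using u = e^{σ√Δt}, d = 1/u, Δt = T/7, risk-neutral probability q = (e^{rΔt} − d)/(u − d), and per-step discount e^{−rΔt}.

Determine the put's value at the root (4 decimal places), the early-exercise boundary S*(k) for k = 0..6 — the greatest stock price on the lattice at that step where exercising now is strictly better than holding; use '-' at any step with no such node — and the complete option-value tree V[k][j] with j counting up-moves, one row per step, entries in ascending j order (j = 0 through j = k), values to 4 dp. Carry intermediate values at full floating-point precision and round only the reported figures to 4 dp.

price = 35.5996
boundary = - - - - 47.3211 59.5743 75.0004
tree:
35.5996
46.5576 22.4103
58.9018 31.7440 11.1221
71.7764 43.5223 17.5230 3.3520
83.9889 57.2963 26.9353 6.1052 0.0000
93.7219 71.7357 39.9877 11.1199 0.0000 0.0000
101.4530 83.9889 56.3096 20.2535 0.0000 0.0000 0.0000
107.5940 93.7219 71.7357 36.8892 0.0000 0.0000 0.0000 0.0000

Δt=0.25500, u=1.25894, d=0.79432, q=0.44928, disc=e^(-rΔt)=0.99694
k=7 terminal: V=max(K-S,0) → 107.5940 93.7219 71.7357 36.8892 0.0000 0.0000 0.0000 0.0000
k=6: j=0 S=29.8570 intr=101.4530 cont=101.0518 V=101.4530[EX]; j=1 S=47.3211 intr=83.9889 cont=83.5877 V=83.9889[EX]; j=2 S=75.0004 intr=56.3096 cont=55.9084 V=56.3096[EX]; j=3 S=118.8700 intr=12.4400 cont=20.2535 V=20.2535[hold]; j=4 S=188.4001 intr=0.0000 cont=0.0000 V=0.0000[hold]; j=5 S=298.6001 intr=0.0000 cont=0.0000 V=0.0000[hold]; j=6 S=473.2590 intr=0.0000 cont=0.0000 V=0.0000[hold]  S*(6)=75.0004
k=5: j=0 S=37.5881 intr=93.7219 cont=93.3207 V=93.7219[EX]; j=1 S=59.5743 intr=71.7357 cont=71.3345 V=71.7357[EX]; j=2 S=94.4208 intr=36.8892 cont=39.9877 V=39.9877[hold]; j=3 S=149.6500 intr=0.0000 cont=11.1199 V=11.1199[hold]; j=4 S=237.1841 intr=0.0000 cont=0.0000 V=0.0000[hold]; j=5 S=375.9191 intr=0.0000 cont=0.0000 V=0.0000[hold]  S*(5)=59.5743
k=4: j=0 S=47.3211 intr=83.9889 cont=83.5877 V=83.9889[EX]; j=1 S=75.0004 intr=56.3096 cont=57.2963 V=57.2963[hold]; j=2 S=118.8700 intr=12.4400 cont=26.9353 V=26.9353[hold]; j=3 S=188.4001 intr=0.0000 cont=6.1052 V=6.1052[hold]; j=4 S=298.6001 intr=0.0000 cont=0.0000 V=0.0000[hold]  S*(4)=47.3211
k=3: j=0 S=59.5743 intr=71.7357 cont=71.7764 V=71.7764[hold]; j=1 S=94.4208 intr=36.8892 cont=43.5223 V=43.5223[hold]; j=2 S=149.6500 intr=0.0000 cont=17.5230 V=17.5230[hold]; j=3 S=237.1841 intr=0.0000 cont=3.3520 V=3.3520[hold]  S*(3)=-
k=2: j=0 S=75.0004 intr=56.3096 cont=58.9018 V=58.9018[hold]; j=1 S=118.8700 intr=12.4400 cont=31.7440 V=31.7440[hold]; j=2 S=188.4001 intr=0.0000 cont=11.1221 V=11.1221[hold]  S*(2)=-
k=1: j=0 S=94.4208 intr=36.8892 cont=46.5576 V=46.5576[hold]; j=1 S=149.6500 intr=0.0000 cont=22.4103 V=22.4103[hold]  S*(1)=-
k=0: j=0 S=118.8700 intr=12.4400 cont=35.5996 V=35.5996[hold]  S*(0)=-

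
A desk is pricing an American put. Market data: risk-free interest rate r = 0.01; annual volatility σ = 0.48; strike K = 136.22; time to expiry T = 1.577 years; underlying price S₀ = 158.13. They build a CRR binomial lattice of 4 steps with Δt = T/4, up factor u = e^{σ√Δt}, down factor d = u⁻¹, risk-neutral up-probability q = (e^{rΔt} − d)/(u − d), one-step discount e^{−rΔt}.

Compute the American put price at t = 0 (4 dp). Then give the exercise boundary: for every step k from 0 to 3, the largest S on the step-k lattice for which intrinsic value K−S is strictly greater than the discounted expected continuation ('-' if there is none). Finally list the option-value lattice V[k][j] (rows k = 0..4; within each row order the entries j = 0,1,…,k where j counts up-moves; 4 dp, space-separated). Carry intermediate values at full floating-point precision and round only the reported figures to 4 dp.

price = 24.7217
boundary = - - - 64.0236
tree:
24.7217
36.8259 9.0119
52.9614 15.9195 0.0000
72.1964 28.1217 0.0000 0.0000
88.8560 49.6771 0.0000 0.0000 0.0000

Δt=0.39425  u=1.35173  d=0.73979  q=0.43167  discount=0.99607
step 4 (expiry): payoffs max(K−S,0) = 88.8560 49.6771 0.0000 0.0000 0.0000
step 3: (k=3,j=0): S=64.0236, (K−S)⁺=72.1964, hold=71.6605 ⇒ V=72.1964 exercise | (k=3,j=1): S=116.9830, (K−S)⁺=19.2370, hold=28.1217 ⇒ V=28.1217 continue | (k=3,j=2): S=213.7498, (K−S)⁺=0.0000, hold=0.0000 ⇒ V=0.0000 continue | (k=3,j=3): S=390.5609, (K−S)⁺=0.0000, hold=0.0000 ⇒ V=0.0000 continue  boundary S*=64.0236
step 2: (k=2,j=0): S=86.5429, (K−S)⁺=49.6771, hold=52.9614 ⇒ V=52.9614 continue | (k=2,j=1): S=158.1300, (K−S)⁺=0.0000, hold=15.9195 ⇒ V=15.9195 continue | (k=2,j=2): S=288.9331, (K−S)⁺=0.0000, hold=0.0000 ⇒ V=0.0000 continue  boundary S*=-
step 1: (k=1,j=0): S=116.9830, (K−S)⁺=19.2370, hold=36.8259 ⇒ V=36.8259 continue | (k=1,j=1): S=213.7498, (K−S)⁺=0.0000, hold=9.0119 ⇒ V=9.0119 continue  boundary S*=-
step 0: (k=0,j=0): S=158.1300, (K−S)⁺=0.0000, hold=24.7217 ⇒ V=24.7217 continue  boundary S*=-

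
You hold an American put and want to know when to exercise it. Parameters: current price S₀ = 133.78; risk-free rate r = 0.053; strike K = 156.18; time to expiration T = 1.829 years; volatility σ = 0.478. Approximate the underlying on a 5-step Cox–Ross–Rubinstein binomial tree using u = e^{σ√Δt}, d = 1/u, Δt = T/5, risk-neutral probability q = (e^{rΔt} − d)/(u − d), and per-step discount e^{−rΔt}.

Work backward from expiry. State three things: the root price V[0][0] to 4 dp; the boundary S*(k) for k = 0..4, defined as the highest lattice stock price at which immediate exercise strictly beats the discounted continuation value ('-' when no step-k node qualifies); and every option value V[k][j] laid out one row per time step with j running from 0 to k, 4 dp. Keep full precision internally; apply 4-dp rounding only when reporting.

Δt=0.36580  u=1.33523  d=0.74894  q=0.46161  discount=0.98080
step 5 (expiry): payoffs max(K−S,0) = 124.6578 99.9813 55.9873 0.0000 0.0000 0.0000
step 4: (k=4,j=0): S=42.0892, (K−S)⁺=114.0908, hold=111.0920 ⇒ V=114.0908 exercise | (k=4,j=1): S=75.0380, (K−S)⁺=81.1420, hold=78.1433 ⇒ V=81.1420 exercise | (k=4,j=2): S=133.7800, (K−S)⁺=22.4000, hold=29.5640 ⇒ V=29.5640 continue | (k=4,j=3): S=238.5070, (K−S)⁺=0.0000, hold=0.0000 ⇒ V=0.0000 continue | (k=4,j=4): S=425.2176, (K−S)⁺=0.0000, hold=0.0000 ⇒ V=0.0000 continue  boundary S*=75.0380
step 3: (k=3,j=0): S=56.1987, (K−S)⁺=99.9813, hold=96.9826 ⇒ V=99.9813 exercise | (k=3,j=1): S=100.1927, (K−S)⁺=55.9873, hold=56.2320 ⇒ V=56.2320 continue | (k=3,j=2): S=178.6266, (K−S)⁺=0.0000, hold=15.6112 ⇒ V=15.6112 continue | (k=3,j=3): S=318.4610, (K−S)⁺=0.0000, hold=0.0000 ⇒ V=0.0000 continue  boundary S*=56.1987
step 2: (k=2,j=0): S=75.0380, (K−S)⁺=81.1420, hold=78.2541 ⇒ V=81.1420 exercise | (k=2,j=1): S=133.7800, (K−S)⁺=22.4000, hold=36.7612 ⇒ V=36.7612 continue | (k=2,j=2): S=238.5070, (K−S)⁺=0.0000, hold=8.2435 ⇒ V=8.2435 continue  boundary S*=75.0380
step 1: (k=1,j=0): S=100.1927, (K−S)⁺=55.9873, hold=59.4906 ⇒ V=59.4906 continue | (k=1,j=1): S=178.6266, (K−S)⁺=0.0000, hold=23.1439 ⇒ V=23.1439 continue  boundary S*=-
step 0: (k=0,j=0): S=133.7800, (K−S)⁺=22.4000, hold=41.8923 ⇒ V=41.8923 continue  boundary S*=-

price = 41.8923
boundary = - - 75.0380 56.1987 75.0380
tree:
41.8923
59.4906 23.1439
81.1420 36.7612 8.2435
99.9813 56.2320 15.6112 0.0000
114.0908 81.1420 29.5640 0.0000 0.0000
124.6578 99.9813 55.9873 0.0000 0.0000 0.0000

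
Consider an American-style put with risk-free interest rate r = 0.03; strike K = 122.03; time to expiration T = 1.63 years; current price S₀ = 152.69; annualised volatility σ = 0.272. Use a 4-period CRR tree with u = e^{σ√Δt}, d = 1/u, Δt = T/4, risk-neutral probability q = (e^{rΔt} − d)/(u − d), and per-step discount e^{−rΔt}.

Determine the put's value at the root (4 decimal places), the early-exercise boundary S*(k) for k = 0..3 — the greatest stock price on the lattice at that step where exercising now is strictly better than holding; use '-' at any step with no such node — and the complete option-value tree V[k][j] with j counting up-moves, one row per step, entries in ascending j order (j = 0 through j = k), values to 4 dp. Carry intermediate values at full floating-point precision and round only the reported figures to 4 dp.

price = 6.5667
boundary = - - - 90.6957
tree:
6.5667
11.3536 1.7871
19.1741 3.5608 0.0000
31.3343 7.0950 0.0000 0.0000
45.7907 14.1366 0.0000 0.0000 0.0000

Δt=0.40750, u=1.18962, d=0.84061, q=0.49194, disc=e^(-rΔt)=0.98785
k=4 terminal: V=max(K-S,0) → 45.7907 14.1366 0.0000 0.0000 0.0000
k=3: j=0 S=90.6957 intr=31.3343 cont=29.8515 V=31.3343[EX]; j=1 S=128.3520 intr=0.0000 cont=7.0950 V=7.0950[hold]; j=2 S=181.6429 intr=0.0000 cont=0.0000 V=0.0000[hold]; j=3 S=257.0599 intr=0.0000 cont=0.0000 V=0.0000[hold]  S*(3)=90.6957
k=2: j=0 S=107.8934 intr=14.1366 cont=19.1741 V=19.1741[hold]; j=1 S=152.6900 intr=0.0000 cont=3.5608 V=3.5608[hold]; j=2 S=216.0859 intr=0.0000 cont=0.0000 V=0.0000[hold]  S*(2)=-
k=1: j=0 S=128.3520 intr=0.0000 cont=11.3536 V=11.3536[hold]; j=1 S=181.6429 intr=0.0000 cont=1.7871 V=1.7871[hold]  S*(1)=-
k=0: j=0 S=152.6900 intr=0.0000 cont=6.5667 V=6.5667[hold]  S*(0)=-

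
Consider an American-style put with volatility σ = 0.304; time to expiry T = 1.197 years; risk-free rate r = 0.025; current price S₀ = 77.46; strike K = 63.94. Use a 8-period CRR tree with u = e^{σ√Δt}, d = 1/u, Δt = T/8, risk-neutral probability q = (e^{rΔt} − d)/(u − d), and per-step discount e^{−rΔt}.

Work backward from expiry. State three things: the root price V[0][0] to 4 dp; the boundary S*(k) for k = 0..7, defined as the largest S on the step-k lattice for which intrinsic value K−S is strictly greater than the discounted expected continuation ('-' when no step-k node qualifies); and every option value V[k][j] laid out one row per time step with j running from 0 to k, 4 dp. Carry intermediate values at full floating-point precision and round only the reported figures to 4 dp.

price = 3.6048
boundary = - - - - - 43.0260 48.3950 54.4339
tree:
3.6048
5.4487 1.6866
8.0331 2.7632 0.5634
11.4932 4.4434 1.0112 0.0951
15.8536 6.9799 1.8007 0.1858 0.0000
20.9140 10.6353 3.1760 0.3632 0.0000 0.0000
25.6873 15.5450 5.5357 0.7101 0.0000 0.0000 0.0000
29.9311 20.9140 9.5061 1.3881 0.0000 0.0000 0.0000 0.0000
33.7041 25.6873 15.5450 2.7136 0.0000 0.0000 0.0000 0.0000 0.0000

Δt=0.14963  u=1.12478  d=0.88906  q=0.48653  discount=0.99627
step 8 (expiry): payoffs max(K−S,0) = 33.7041 25.6873 15.5450 2.7136 0.0000 0.0000 0.0000 0.0000 0.0000
step 7: (k=7,j=0): S=34.0089, (K−S)⁺=29.9311, hold=29.6924 ⇒ V=29.9311 exercise | (k=7,j=1): S=43.0260, (K−S)⁺=20.9140, hold=20.6753 ⇒ V=20.9140 exercise | (k=7,j=2): S=54.4339, (K−S)⁺=9.5061, hold=9.2674 ⇒ V=9.5061 exercise | (k=7,j=3): S=68.8665, (K−S)⁺=0.0000, hold=1.3881 ⇒ V=1.3881 continue | (k=7,j=4): S=87.1258, (K−S)⁺=0.0000, hold=0.0000 ⇒ V=0.0000 continue | (k=7,j=5): S=110.2263, (K−S)⁺=0.0000, hold=0.0000 ⇒ V=0.0000 continue | (k=7,j=6): S=139.4518, (K−S)⁺=0.0000, hold=0.0000 ⇒ V=0.0000 continue | (k=7,j=7): S=176.4260, (K−S)⁺=0.0000, hold=0.0000 ⇒ V=0.0000 continue  boundary S*=54.4339
step 6: (k=6,j=0): S=38.2527, (K−S)⁺=25.6873, hold=25.4486 ⇒ V=25.6873 exercise | (k=6,j=1): S=48.3950, (K−S)⁺=15.5450, hold=15.3063 ⇒ V=15.5450 exercise | (k=6,j=2): S=61.2264, (K−S)⁺=2.7136, hold=5.5357 ⇒ V=5.5357 continue | (k=6,j=3): S=77.4600, (K−S)⁺=0.0000, hold=0.7101 ⇒ V=0.7101 continue | (k=6,j=4): S=97.9978, (K−S)⁺=0.0000, hold=0.0000 ⇒ V=0.0000 continue | (k=6,j=5): S=123.9809, (K−S)⁺=0.0000, hold=0.0000 ⇒ V=0.0000 continue | (k=6,j=6): S=156.8532, (K−S)⁺=0.0000, hold=0.0000 ⇒ V=0.0000 continue  boundary S*=48.3950
step 5: (k=5,j=0): S=43.0260, (K−S)⁺=20.9140, hold=20.6753 ⇒ V=20.9140 exercise | (k=5,j=1): S=54.4339, (K−S)⁺=9.5061, hold=10.6353 ⇒ V=10.6353 continue | (k=5,j=2): S=68.8665, (K−S)⁺=0.0000, hold=3.1760 ⇒ V=3.1760 continue | (k=5,j=3): S=87.1258, (K−S)⁺=0.0000, hold=0.3632 ⇒ V=0.3632 continue | (k=5,j=4): S=110.2263, (K−S)⁺=0.0000, hold=0.0000 ⇒ V=0.0000 continue | (k=5,j=5): S=139.4518, (K−S)⁺=0.0000, hold=0.0000 ⇒ V=0.0000 continue  boundary S*=43.0260
step 4: (k=4,j=0): S=48.3950, (K−S)⁺=15.5450, hold=15.8536 ⇒ V=15.8536 continue | (k=4,j=1): S=61.2264, (K−S)⁺=2.7136, hold=6.9799 ⇒ V=6.9799 continue | (k=4,j=2): S=77.4600, (K−S)⁺=0.0000, hold=1.8007 ⇒ V=1.8007 continue | (k=4,j=3): S=97.9978, (K−S)⁺=0.0000, hold=0.1858 ⇒ V=0.1858 continue | (k=4,j=4): S=123.9809, (K−S)⁺=0.0000, hold=0.0000 ⇒ V=0.0000 continue  boundary S*=-
step 3: (k=3,j=0): S=54.4339, (K−S)⁺=9.5061, hold=11.4932 ⇒ V=11.4932 continue | (k=3,j=1): S=68.8665, (K−S)⁺=0.0000, hold=4.4434 ⇒ V=4.4434 continue | (k=3,j=2): S=87.1258, (K−S)⁺=0.0000, hold=1.0112 ⇒ V=1.0112 continue | (k=3,j=3): S=110.2263, (K−S)⁺=0.0000, hold=0.0951 ⇒ V=0.0951 continue  boundary S*=-
step 2: (k=2,j=0): S=61.2264, (K−S)⁺=2.7136, hold=8.0331 ⇒ V=8.0331 continue | (k=2,j=1): S=77.4600, (K−S)⁺=0.0000, hold=2.7632 ⇒ V=2.7632 continue | (k=2,j=2): S=97.9978, (K−S)⁺=0.0000, hold=0.5634 ⇒ V=0.5634 continue  boundary S*=-
step 1: (k=1,j=0): S=68.8665, (K−S)⁺=0.0000, hold=5.4487 ⇒ V=5.4487 continue | (k=1,j=1): S=87.1258, (K−S)⁺=0.0000, hold=1.6866 ⇒ V=1.6866 continue  boundary S*=-
step 0: (k=0,j=0): S=77.4600, (K−S)⁺=0.0000, hold=3.6048 ⇒ V=3.6048 continue  boundary S*=-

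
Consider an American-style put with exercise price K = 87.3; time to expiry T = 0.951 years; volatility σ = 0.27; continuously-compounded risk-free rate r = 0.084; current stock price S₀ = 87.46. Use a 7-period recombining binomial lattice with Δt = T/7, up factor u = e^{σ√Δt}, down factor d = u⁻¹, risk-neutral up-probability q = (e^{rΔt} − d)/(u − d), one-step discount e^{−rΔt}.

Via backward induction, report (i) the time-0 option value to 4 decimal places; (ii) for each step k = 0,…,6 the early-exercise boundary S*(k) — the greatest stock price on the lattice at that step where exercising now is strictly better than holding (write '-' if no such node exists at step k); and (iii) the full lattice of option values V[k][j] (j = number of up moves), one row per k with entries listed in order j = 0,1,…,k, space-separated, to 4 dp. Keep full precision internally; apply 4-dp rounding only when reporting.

price = 6.7018
boundary = - - 71.6751 64.8856 71.6751 64.8856 71.6751
tree:
6.7018
10.4147 3.5892
15.6249 6.0688 1.4915
22.4144 9.9368 2.8064 0.3701
28.5608 15.6249 5.1614 0.8011 0.0000
34.1250 22.4144 9.1954 1.7341 0.0000 0.0000
39.1621 28.5608 15.6249 3.7536 0.0000 0.0000 0.0000
43.7221 34.1250 22.4144 8.1248 0.0000 0.0000 0.0000 0.0000

Δt=0.13586  u=1.10464  d=0.90527  q=0.53271  discount=0.98865
step 7 (expiry): payoffs max(K−S,0) = 43.7221 34.1250 22.4144 8.1248 0.0000 0.0000 0.0000 0.0000
step 6: (k=6,j=0): S=48.1379, (K−S)⁺=39.1621, hold=38.1715 ⇒ V=39.1621 exercise | (k=6,j=1): S=58.7392, (K−S)⁺=28.5608, hold=27.5702 ⇒ V=28.5608 exercise | (k=6,j=2): S=71.6751, (K−S)⁺=15.6249, hold=14.6343 ⇒ V=15.6249 exercise | (k=6,j=3): S=87.4600, (K−S)⁺=0.0000, hold=3.7536 ⇒ V=3.7536 continue | (k=6,j=4): S=106.7211, (K−S)⁺=0.0000, hold=0.0000 ⇒ V=0.0000 continue | (k=6,j=5): S=130.2241, (K−S)⁺=0.0000, hold=0.0000 ⇒ V=0.0000 continue | (k=6,j=6): S=158.9030, (K−S)⁺=0.0000, hold=0.0000 ⇒ V=0.0000 continue  boundary S*=71.6751
step 5: (k=5,j=0): S=53.1750, (K−S)⁺=34.1250, hold=33.1344 ⇒ V=34.1250 exercise | (k=5,j=1): S=64.8856, (K−S)⁺=22.4144, hold=21.4238 ⇒ V=22.4144 exercise | (k=5,j=2): S=79.1752, (K−S)⁺=8.1248, hold=9.1954 ⇒ V=9.1954 continue | (k=5,j=3): S=96.6117, (K−S)⁺=0.0000, hold=1.7341 ⇒ V=1.7341 continue | (k=5,j=4): S=117.8883, (K−S)⁺=0.0000, hold=0.0000 ⇒ V=0.0000 continue | (k=5,j=5): S=143.8506, (K−S)⁺=0.0000, hold=0.0000 ⇒ V=0.0000 continue  boundary S*=64.8856
step 4: (k=4,j=0): S=58.7392, (K−S)⁺=28.5608, hold=27.5702 ⇒ V=28.5608 exercise | (k=4,j=1): S=71.6751, (K−S)⁺=15.6249, hold=15.1981 ⇒ V=15.6249 exercise | (k=4,j=2): S=87.4600, (K−S)⁺=0.0000, hold=5.1614 ⇒ V=5.1614 continue | (k=4,j=3): S=106.7211, (K−S)⁺=0.0000, hold=0.8011 ⇒ V=0.8011 continue | (k=4,j=4): S=130.2241, (K−S)⁺=0.0000, hold=0.0000 ⇒ V=0.0000 continue  boundary S*=71.6751
step 3: (k=3,j=0): S=64.8856, (K−S)⁺=22.4144, hold=21.4238 ⇒ V=22.4144 exercise | (k=3,j=1): S=79.1752, (K−S)⁺=8.1248, hold=9.9368 ⇒ V=9.9368 continue | (k=3,j=2): S=96.6117, (K−S)⁺=0.0000, hold=2.8064 ⇒ V=2.8064 continue | (k=3,j=3): S=117.8883, (K−S)⁺=0.0000, hold=0.3701 ⇒ V=0.3701 continue  boundary S*=64.8856
step 2: (k=2,j=0): S=71.6751, (K−S)⁺=15.6249, hold=15.5886 ⇒ V=15.6249 exercise | (k=2,j=1): S=87.4600, (K−S)⁺=0.0000, hold=6.0688 ⇒ V=6.0688 continue | (k=2,j=2): S=106.7211, (K−S)⁺=0.0000, hold=1.4915 ⇒ V=1.4915 continue  boundary S*=71.6751
step 1: (k=1,j=0): S=79.1752, (K−S)⁺=8.1248, hold=10.4147 ⇒ V=10.4147 continue | (k=1,j=1): S=96.6117, (K−S)⁺=0.0000, hold=3.5892 ⇒ V=3.5892 continue  boundary S*=-
step 0: (k=0,j=0): S=87.4600, (K−S)⁺=0.0000, hold=6.7018 ⇒ V=6.7018 continue  boundary S*=-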